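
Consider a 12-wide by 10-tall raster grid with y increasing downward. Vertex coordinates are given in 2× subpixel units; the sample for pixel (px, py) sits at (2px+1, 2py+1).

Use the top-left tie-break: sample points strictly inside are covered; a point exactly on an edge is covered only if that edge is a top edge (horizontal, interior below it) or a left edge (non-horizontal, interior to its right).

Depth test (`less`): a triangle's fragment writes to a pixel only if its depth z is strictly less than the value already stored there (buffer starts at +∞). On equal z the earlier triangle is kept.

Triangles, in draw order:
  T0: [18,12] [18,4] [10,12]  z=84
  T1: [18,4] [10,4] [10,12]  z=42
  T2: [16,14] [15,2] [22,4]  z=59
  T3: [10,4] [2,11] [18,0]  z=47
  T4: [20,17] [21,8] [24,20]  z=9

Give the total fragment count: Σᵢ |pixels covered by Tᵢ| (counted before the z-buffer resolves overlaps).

T0:
  2·area = 64  (B↔C swapped to make it positive)
  edge (18, 12)→(10, 12): d=(-8,0) right/bottom  bias=-1
  edge (10, 12)→(18, 4): d=(8,-8) top-left  bias=+0
  edge (18, 4)→(18, 12): d=(0,8) right/bottom  bias=-1
    (10,0)@(21, 1): e=[88,0,-24] → ·  [on edge]
    (9,1)@(19, 3): e=[72,0,-8] → ·  [on edge]
    (8,2)@(17, 5): e=[56,0,8] → #  [on edge]
    (9,2)@(19, 5): e=[56,16,-8] → ·
    (7,3)@(15, 7): e=[40,0,24] → #  [on edge]
    (9,3)@(19, 7): e=[40,32,-8] → ·
    (6,4)@(13, 9): e=[24,0,40] → #  [on edge]
    (9,4)@(19, 9): e=[24,48,-8] → ·
    (5,5)@(11, 11): e=[8,0,56] → #  [on edge]
    (9,5)@(19, 11): e=[8,64,-8] → ·
    (4,6)@(9, 13): e=[-8,0,72] → ·  [on edge]
    (5,6)@(11, 13): e=[-8,16,56] → ·
    (3,7)@(7, 15): e=[-24,0,88] → ·  [on edge]
    (2,8)@(5, 17): e=[-40,0,104] → ·  [on edge]
    (1,9)@(3, 19): e=[-56,0,120] → ·  [on edge]
  covered (10 px):
    · · · · · · · · · · · ·
    · · · · · · · · · · · ·
    · · · · · · · · # · · ·
    · · · · · · · # # · · ·
    · · · · · · # # # · · ·
    · · · · · # # # # · · ·
    · · · · · · · · · · · ·
    · · · · · · · · · · · ·
    · · · · · · · · · · · ·
    · · · · · · · · · · · ·
T1:
  2·area = 64  (B↔C swapped to make it positive)
  edge (18, 4)→(10, 12): d=(-8,8) right/bottom  bias=-1
  edge (10, 12)→(10, 4): d=(0,-8) top-left  bias=+0
  edge (10, 4)→(18, 4): d=(8,0) top-left  bias=+0
    (10,0)@(21, 1): e=[0,88,-24] → ·  [on edge]
    (9,1)@(19, 3): e=[0,72,-8] → ·  [on edge]
    (5,2)@(11, 5): e=[48,8,8] → #
    (6,2)@(13, 5): e=[32,24,8] → #
    (7,2)@(15, 5): e=[16,40,8] → #
    (8,2)@(17, 5): e=[0,56,8] → ·  [on edge]
    (5,3)@(11, 7): e=[32,8,24] → #
    (7,3)@(15, 7): e=[0,40,24] → ·  [on edge]
    (5,4)@(11, 9): e=[16,8,40] → #
    (6,4)@(13, 9): e=[0,24,40] → ·  [on edge]
    (5,5)@(11, 11): e=[0,8,56] → ·  [on edge]
    (4,6)@(9, 13): e=[0,-8,72] → ·  [on edge]
    (3,7)@(7, 15): e=[0,-24,88] → ·  [on edge]
    (2,8)@(5, 17): e=[0,-40,104] → ·  [on edge]
    (1,9)@(3, 19): e=[0,-56,120] → ·  [on edge]
  covered (6 px):
    · · · · · · · · · · · ·
    · · · · · · · · · · · ·
    · · · · · # # # · · · ·
    · · · · · # # · · · · ·
    · · · · · # · · · · · ·
    · · · · · · · · · · · ·
    · · · · · · · · · · · ·
    · · · · · · · · · · · ·
    · · · · · · · · · · · ·
    · · · · · · · · · · · ·
T2:
  2·area = 82
  edge (16, 14)→(15, 2): d=(-1,-12) top-left  bias=+0
  edge (15, 2)→(22, 4): d=(7,2) right/bottom  bias=-1
  edge (22, 4)→(16, 14): d=(-6,10) right/bottom  bias=-1
    (8,1)@(17, 3): e=[23,3,56] → #
    (9,1)@(19, 3): e=[47,-1,36] → ·
    (8,2)@(17, 5): e=[21,17,44] → #
    (9,2)@(19, 5): e=[45,13,24] → #
    (10,2)@(21, 5): e=[69,9,4] → #
    (11,2)@(23, 5): e=[93,5,-16] → ·
    (8,3)@(17, 7): e=[19,31,32] → #
    (10,3)@(21, 7): e=[67,23,-8] → ·
    (8,4)@(17, 9): e=[17,45,20] → #
    (9,4)@(19, 9): e=[41,41,0] → ·  [on edge]
    (8,5)@(17, 11): e=[15,59,8] → #
    (9,5)@(19, 11): e=[39,55,-12] → ·
    (6,9)@(13, 19): e=[-41,123,0] → ·  [on edge]
  covered (8 px):
    · · · · · · · · · · · ·
    · · · · · · · · # · · ·
    · · · · · · · · # # # ·
    · · · · · · · · # # · ·
    · · · · · · · · # · · ·
    · · · · · · · · # · · ·
    · · · · · · · · · · · ·
    · · · · · · · · · · · ·
    · · · · · · · · · · · ·
    · · · · · · · · · · · ·
T3:
  2·area = 24  (B↔C swapped to make it positive)
  edge (10, 4)→(18, 0): d=(8,-4) top-left  bias=+0
  edge (18, 0)→(2, 11): d=(-16,11) right/bottom  bias=-1
  edge (2, 11)→(10, 4): d=(8,-7) top-left  bias=+0
    (6,1)@(13, 3): e=[4,7,13] → #
    (7,1)@(15, 3): e=[12,-15,27] → ·
    (4,2)@(9, 5): e=[4,19,1] → #
    (5,2)@(11, 5): e=[12,-3,15] → ·
    (6,2)@(13, 5): e=[20,-25,29] → ·
    (3,3)@(7, 7): e=[12,9,3] → #
    (4,3)@(9, 7): e=[20,-13,17] → ·
    (3,4)@(7, 9): e=[28,-23,19] → ·
  covered (3 px):
    · · · · · · · · · · · ·
    · · · · · · # · · · · ·
    · · · · # · · · · · · ·
    · · · # · · · · · · · ·
    · · · · · · · · · · · ·
    · · · · · · · · · · · ·
    · · · · · · · · · · · ·
    · · · · · · · · · · · ·
    · · · · · · · · · · · ·
    · · · · · · · · · · · ·
T4:
  2·area = 39
  edge (20, 17)→(21, 8): d=(1,-9) top-left  bias=+0
  edge (21, 8)→(24, 20): d=(3,12) right/bottom  bias=-1
  edge (24, 20)→(20, 17): d=(-4,-3) top-left  bias=+0
    (10,4)@(21, 9): e=[1,3,35] → #
    (11,4)@(23, 9): e=[19,-21,41] → ·
    (10,5)@(21, 11): e=[3,9,27] → #
    (11,5)@(23, 11): e=[21,-15,33] → ·
    (10,6)@(21, 13): e=[5,15,19] → #
    (11,6)@(23, 13): e=[23,-9,25] → ·
    (10,7)@(21, 15): e=[7,21,11] → #
    (11,7)@(23, 15): e=[25,-3,17] → ·
    (10,8)@(21, 17): e=[9,27,3] → #
    (11,8)@(23, 17): e=[27,3,9] → #
    (10,9)@(21, 19): e=[11,33,-5] → ·
    (11,9)@(23, 19): e=[29,9,1] → #
  covered (7 px):
    · · · · · · · · · · · ·
    · · · · · · · · · · · ·
    · · · · · · · · · · · ·
    · · · · · · · · · · · ·
    · · · · · · · · · · # ·
    · · · · · · · · · · # ·
    · · · · · · · · · · # ·
    · · · · · · · · · · # ·
    · · · · · · · · · · # #
    · · · · · · · · · · · #

Answer: 34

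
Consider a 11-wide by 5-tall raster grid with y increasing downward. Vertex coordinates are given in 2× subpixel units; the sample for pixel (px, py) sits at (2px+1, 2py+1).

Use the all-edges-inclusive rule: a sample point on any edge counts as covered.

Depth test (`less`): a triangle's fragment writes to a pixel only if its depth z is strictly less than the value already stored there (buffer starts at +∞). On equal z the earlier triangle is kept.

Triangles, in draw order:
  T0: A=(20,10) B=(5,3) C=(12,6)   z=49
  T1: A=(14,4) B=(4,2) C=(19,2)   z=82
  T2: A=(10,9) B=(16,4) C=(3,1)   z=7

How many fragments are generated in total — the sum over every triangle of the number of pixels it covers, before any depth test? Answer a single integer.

T0:
  2·area = 4
  edge (20, 10)→(5, 3): d=(-15,-7) inclusive
  edge (5, 3)→(12, 6): d=(7,3) inclusive
  edge (12, 6)→(20, 10): d=(8,4) inclusive
    (2,1)@(5, 3): e=[0,0,4] → █  [on edge]
    (3,1)@(7, 3): e=[14,-6,-4] → ·
    (2,2)@(5, 5): e=[-30,14,20] → ·
    (9,4)@(19, 9): e=[8,0,-4] → ·  [on edge]
  covered (1 px):
    · · · · · · · · · · ·
    · · █ · · · · · · · ·
    · · · · · · · · · · ·
    · · · · · · · · · · ·
    · · · · · · · · · · ·
T1:
  2·area = 30
  edge (14, 4)→(4, 2): d=(-10,-2) inclusive
  edge (4, 2)→(19, 2): d=(15,0) inclusive
  edge (19, 2)→(14, 4): d=(-5,2) inclusive
    (4,1)@(9, 3): e=[0,15,15] → █  [on edge]
    (5,1)@(11, 3): e=[4,15,11] → █
    (6,1)@(13, 3): e=[8,15,7] → █
    (7,1)@(15, 3): e=[12,15,3] → █
    (8,1)@(17, 3): e=[16,15,-1] → ·
    (4,2)@(9, 5): e=[-20,45,5] → ·
    (5,2)@(11, 5): e=[-16,45,1] → ·
    (6,2)@(13, 5): e=[-12,45,-3] → ·
    (7,2)@(15, 5): e=[-8,45,-7] → ·
    (9,2)@(19, 5): e=[0,45,-15] → ·  [on edge]
  covered (4 px):
    · · · · · · · · · · ·
    · · · · █ █ █ █ · · ·
    · · · · · · · · · · ·
    · · · · · · · · · · ·
    · · · · · · · · · · ·
T2:
  2·area = 83  (B↔C swapped to make it positive)
  edge (10, 9)→(3, 1): d=(-7,-8) inclusive
  edge (3, 1)→(16, 4): d=(13,3) inclusive
  edge (16, 4)→(10, 9): d=(-6,5) inclusive
    (1,0)@(3, 1): e=[0,0,83] → █  [on edge]
    (2,0)@(5, 1): e=[16,-6,73] → ·
    (1,1)@(3, 3): e=[-14,26,71] → ·
    (2,1)@(5, 3): e=[2,20,61] → █
    (3,1)@(7, 3): e=[18,14,51] → █
    (4,1)@(9, 3): e=[34,8,41] → █
    (5,1)@(11, 3): e=[50,2,31] → █
    (6,1)@(13, 3): e=[66,-4,21] → ·
    (2,2)@(5, 5): e=[-12,46,49] → ·
    (3,2)@(7, 5): e=[4,40,39] → █
    (6,2)@(13, 5): e=[52,22,9] → █
    (7,2)@(15, 5): e=[68,16,-1] → ·
  covered (11 px):
    · █ · · · · · · · · ·
    · · █ █ █ █ · · · · ·
    · · · █ █ █ █ · · · ·
    · · · · █ █ · · · · ·
    · · · · · · · · · · ·

Result: 16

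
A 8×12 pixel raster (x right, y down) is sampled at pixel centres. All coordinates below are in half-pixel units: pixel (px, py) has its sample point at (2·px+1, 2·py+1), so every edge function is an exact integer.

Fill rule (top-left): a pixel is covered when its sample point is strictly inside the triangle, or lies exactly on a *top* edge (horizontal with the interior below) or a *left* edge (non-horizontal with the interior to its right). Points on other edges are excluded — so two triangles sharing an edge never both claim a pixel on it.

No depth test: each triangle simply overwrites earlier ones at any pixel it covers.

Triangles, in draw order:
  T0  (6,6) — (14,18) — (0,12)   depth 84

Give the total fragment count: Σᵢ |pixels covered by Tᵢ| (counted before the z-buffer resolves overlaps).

T0:
  2·area = 120
  edge (6, 6)→(14, 18): d=(8,12) right/bottom  bias=-1
  edge (14, 18)→(0, 12): d=(-14,-6) top-left  bias=+0
  edge (0, 12)→(6, 6): d=(6,-6) top-left  bias=+0
    (5,0)@(11, 1): e=[-100,220,0] → ·  [on edge]
    (4,1)@(9, 3): e=[-60,180,0] → ·  [on edge]
    (3,2)@(7, 5): e=[-20,140,0] → ·  [on edge]
    (2,3)@(5, 7): e=[20,100,0] → █  [on edge]
    (3,3)@(7, 7): e=[-4,112,12] → ·
    (1,4)@(3, 9): e=[60,60,0] → █  [on edge]
    (3,4)@(7, 9): e=[12,84,24] → █
    (4,4)@(9, 9): e=[-12,96,36] → ·
    (0,5)@(1, 11): e=[100,20,0] → █  [on edge]
    (4,5)@(9, 11): e=[4,68,48] → █
    (5,5)@(11, 11): e=[-20,80,60] → ·
    (0,6)@(1, 13): e=[116,-8,12] → ·
    (3,7)@(7, 15): e=[60,0,60] → █  [on edge]
  covered (17 px):
    · · · · · · · ·
    · · · · · · · ·
    · · · · · · · ·
    · · █ · · · · ·
    · █ █ █ · · · ·
    █ █ █ █ █ · · ·
    · █ █ █ █ · · ·
    · · · █ █ █ · ·
    · · · · · · █ ·
    · · · · · · · ·
    · · · · · · · ·
    · · · · · · · ·

Answer: 17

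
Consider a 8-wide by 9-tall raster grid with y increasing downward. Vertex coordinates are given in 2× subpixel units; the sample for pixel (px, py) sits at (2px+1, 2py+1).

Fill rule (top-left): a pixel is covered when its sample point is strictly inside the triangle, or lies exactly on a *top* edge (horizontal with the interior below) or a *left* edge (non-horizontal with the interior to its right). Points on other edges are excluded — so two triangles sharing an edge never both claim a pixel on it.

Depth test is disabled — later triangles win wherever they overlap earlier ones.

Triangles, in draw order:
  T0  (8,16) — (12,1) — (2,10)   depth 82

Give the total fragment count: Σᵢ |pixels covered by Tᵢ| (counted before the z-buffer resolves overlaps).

T0:
  2·area = 114  (B↔C swapped to make it positive)
  edge (8, 16)→(2, 10): d=(-6,-6) top-left  bias=+0
  edge (2, 10)→(12, 1): d=(10,-9) top-left  bias=+0
  edge (12, 1)→(8, 16): d=(-4,15) right/bottom  bias=-1
    (5,1)@(11, 3): e=[96,11,7] → #
    (6,1)@(13, 3): e=[108,29,-23] → ·
    (4,2)@(9, 5): e=[72,13,29] → #
    (5,2)@(11, 5): e=[84,31,-1] → ·
    (3,3)@(7, 7): e=[48,15,51] → #
    (5,3)@(11, 7): e=[72,51,-9] → ·
    (0,4)@(1, 9): e=[0,-19,133] → ·  [on edge]
    (2,4)@(5, 9): e=[24,17,73] → #
    (5,4)@(11, 9): e=[60,71,-17] → ·
    (1,5)@(3, 11): e=[0,19,95] → #  [on edge]
    (5,5)@(11, 11): e=[48,91,-25] → ·
    (1,6)@(3, 13): e=[-12,39,87] → ·
    (2,6)@(5, 13): e=[0,57,57] → #  [on edge]
    (3,7)@(7, 15): e=[0,95,19] → #  [on edge]
    (4,8)@(9, 17): e=[0,133,-19] → ·  [on edge]
  covered (14 px):
    · · · · · · · ·
    · · · · · # · ·
    · · · · # · · ·
    · · · # # · · ·
    · · # # # · · ·
    · # # # # · · ·
    · · # # · · · ·
    · · · # · · · ·
    · · · · · · · ·

Result: 14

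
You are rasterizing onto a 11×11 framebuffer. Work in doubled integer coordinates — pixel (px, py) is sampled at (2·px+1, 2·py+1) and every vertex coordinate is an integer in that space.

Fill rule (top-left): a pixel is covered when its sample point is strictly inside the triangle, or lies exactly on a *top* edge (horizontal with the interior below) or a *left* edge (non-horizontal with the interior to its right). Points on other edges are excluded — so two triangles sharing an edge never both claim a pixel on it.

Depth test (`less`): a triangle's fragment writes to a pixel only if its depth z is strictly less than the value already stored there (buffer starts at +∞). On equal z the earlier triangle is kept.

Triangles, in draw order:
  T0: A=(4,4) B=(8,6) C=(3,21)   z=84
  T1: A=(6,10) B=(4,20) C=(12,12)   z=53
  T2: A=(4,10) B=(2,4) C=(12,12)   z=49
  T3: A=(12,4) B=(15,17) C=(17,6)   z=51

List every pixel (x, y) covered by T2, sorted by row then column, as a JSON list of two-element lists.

T0:
  2·area = 70
  edge (4, 4)→(8, 6): d=(4,2) right/bottom  bias=-1
  edge (8, 6)→(3, 21): d=(-5,15) right/bottom  bias=-1
  edge (3, 21)→(4, 4): d=(1,-17) top-left  bias=+0
    (4,1)@(9, 3): e=[-14,0,84] → ·  [on edge]
    (2,2)@(5, 5): e=[2,50,18] → #
    (3,2)@(7, 5): e=[-2,20,52] → ·
    (2,3)@(5, 7): e=[10,40,20] → #
    (3,3)@(7, 7): e=[6,10,54] → #
    (4,3)@(9, 7): e=[2,-20,88] → ·
    (2,4)@(5, 9): e=[18,30,22] → #
    (3,4)@(7, 9): e=[14,0,56] → ·  [on edge]
    (2,5)@(5, 11): e=[26,20,24] → #
    (3,5)@(7, 11): e=[22,-10,58] → ·
    (2,6)@(5, 13): e=[34,10,26] → #
    (3,6)@(7, 13): e=[30,-20,60] → ·
    (2,7)@(5, 15): e=[42,0,28] → ·  [on edge]
    (1,10)@(3, 21): e=[70,0,0] → ·  [on edge]
  covered (6 px):
    · · · · · · · · · · ·
    · · · · · · · · · · ·
    · · # · · · · · · · ·
    · · # # · · · · · · ·
    · · # · · · · · · · ·
    · · # · · · · · · · ·
    · · # · · · · · · · ·
    · · · · · · · · · · ·
    · · · · · · · · · · ·
    · · · · · · · · · · ·
    · · · · · · · · · · ·
T1:
  2·area = 64  (B↔C swapped to make it positive)
  edge (6, 10)→(12, 12): d=(6,2) right/bottom  bias=-1
  edge (12, 12)→(4, 20): d=(-8,8) right/bottom  bias=-1
  edge (4, 20)→(6, 10): d=(2,-10) top-left  bias=+0
    (10,1)@(21, 3): e=[-72,0,136] → ·  [on edge]
    (3,2)@(7, 5): e=[-32,96,0] → ·  [on edge]
    (9,2)@(19, 5): e=[-56,0,120] → ·  [on edge]
    (8,3)@(17, 7): e=[-40,0,104] → ·  [on edge]
    (1,4)@(3, 9): e=[0,96,-32] → ·  [on edge]
    (7,4)@(15, 9): e=[-24,0,88] → ·  [on edge]
    (3,5)@(7, 11): e=[4,48,12] → #
    (4,5)@(9, 11): e=[0,32,32] → ·  [on edge]
    (6,5)@(13, 11): e=[-8,0,72] → ·  [on edge]
    (3,6)@(7, 13): e=[16,32,16] → #
    (4,6)@(9, 13): e=[12,16,36] → #
    (5,6)@(11, 13): e=[8,0,56] → ·  [on edge]
    (7,6)@(15, 13): e=[0,-32,96] → ·  [on edge]
    (2,7)@(5, 15): e=[32,32,0] → #  [on edge]
    (4,7)@(9, 15): e=[24,0,40] → ·  [on edge]
    (10,7)@(21, 15): e=[0,-96,160] → ·  [on edge]
    (3,8)@(7, 17): e=[40,0,24] → ·  [on edge]
    (2,9)@(5, 19): e=[56,0,8] → ·  [on edge]
    (1,10)@(3, 21): e=[72,0,-8] → ·  [on edge]
  covered (6 px):
    · · · · · · · · · · ·
    · · · · · · · · · · ·
    · · · · · · · · · · ·
    · · · · · · · · · · ·
    · · · · · · · · · · ·
    · · · # · · · · · · ·
    · · · # # · · · · · ·
    · · # # · · · · · · ·
    · · # · · · · · · · ·
    · · · · · · · · · · ·
    · · · · · · · · · · ·
T2:
  2·area = 44
  edge (4, 10)→(2, 4): d=(-2,-6) top-left  bias=+0
  edge (2, 4)→(12, 12): d=(10,8) right/bottom  bias=-1
  edge (12, 12)→(4, 10): d=(-8,-2) top-left  bias=+0
    (0,0)@(1, 1): e=[0,-22,66] → ·  [on edge]
    (1,2)@(3, 5): e=[4,2,38] → #
    (2,2)@(5, 5): e=[16,-14,42] → ·
    (1,3)@(3, 7): e=[0,22,22] → #  [on edge]
    (2,3)@(5, 7): e=[12,6,26] → #
    (3,3)@(7, 7): e=[24,-10,30] → ·
    (1,4)@(3, 9): e=[-4,42,6] → ·
    (2,4)@(5, 9): e=[8,26,10] → #
    (3,4)@(7, 9): e=[20,10,14] → #
    (4,4)@(9, 9): e=[32,-6,18] → ·
    (2,5)@(5, 11): e=[4,46,-6] → ·
    (3,5)@(7, 11): e=[16,30,-2] → ·
    (2,6)@(5, 13): e=[0,66,-22] → ·  [on edge]
    (3,9)@(7, 19): e=[0,110,-66] → ·  [on edge]
  covered (6 px):
    · · · · · · · · · · ·
    · · · · · · · · · · ·
    · # · · · · · · · · ·
    · # # · · · · · · · ·
    · · # # · · · · · · ·
    · · · · # · · · · · ·
    · · · · · · · · · · ·
    · · · · · · · · · · ·
    · · · · · · · · · · ·
    · · · · · · · · · · ·
    · · · · · · · · · · ·
T3:
  2·area = 59  (B↔C swapped to make it positive)
  edge (12, 4)→(17, 6): d=(5,2) right/bottom  bias=-1
  edge (17, 6)→(15, 17): d=(-2,11) right/bottom  bias=-1
  edge (15, 17)→(12, 4): d=(-3,-13) top-left  bias=+0
    (6,2)@(13, 5): e=[3,46,10] → #
    (7,2)@(15, 5): e=[-1,24,36] → ·
    (6,3)@(13, 7): e=[13,42,4] → #
    (7,3)@(15, 7): e=[9,20,30] → #
    (8,3)@(17, 7): e=[5,-2,56] → ·
    (6,4)@(13, 9): e=[23,38,-2] → ·
    (7,4)@(15, 9): e=[19,16,24] → #
    (8,4)@(17, 9): e=[15,-6,50] → ·
    (7,5)@(15, 11): e=[29,12,18] → #
    (8,5)@(17, 11): e=[25,-10,44] → ·
    (7,6)@(15, 13): e=[39,8,12] → #
    (8,6)@(17, 13): e=[35,-14,38] → ·
    (7,8)@(15, 17): e=[59,0,0] → ·  [on edge]
  covered (7 px):
    · · · · · · · · · · ·
    · · · · · · · · · · ·
    · · · · · · # · · · ·
    · · · · · · # # · · ·
    · · · · · · · # · · ·
    · · · · · · · # · · ·
    · · · · · · · # · · ·
    · · · · · · · # · · ·
    · · · · · · · · · · ·
    · · · · · · · · · · ·
    · · · · · · · · · · ·

Final: [[1,2],[1,3],[2,3],[2,4],[3,4],[4,5]]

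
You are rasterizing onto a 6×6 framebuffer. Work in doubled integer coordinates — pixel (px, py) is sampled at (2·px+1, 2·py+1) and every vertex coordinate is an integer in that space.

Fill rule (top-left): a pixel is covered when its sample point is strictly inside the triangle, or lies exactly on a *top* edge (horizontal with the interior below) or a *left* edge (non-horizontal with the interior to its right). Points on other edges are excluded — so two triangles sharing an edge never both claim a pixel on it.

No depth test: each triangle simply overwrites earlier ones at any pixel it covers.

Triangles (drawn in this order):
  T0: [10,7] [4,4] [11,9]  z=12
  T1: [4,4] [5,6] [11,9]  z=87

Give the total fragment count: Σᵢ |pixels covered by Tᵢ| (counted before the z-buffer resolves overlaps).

T0:
  2·area = 9  (B↔C swapped to make it positive)
  edge (10, 7)→(11, 9): d=(1,2) right/bottom  bias=-1
  edge (11, 9)→(4, 4): d=(-7,-5) top-left  bias=+0
  edge (4, 4)→(10, 7): d=(6,3) right/bottom  bias=-1
    (3,0)@(7, 1): e=[0,36,-27] → ·  [on edge]
    (4,2)@(9, 5): e=[0,18,-9] → ·  [on edge]
    (4,3)@(9, 7): e=[2,4,3] → #
    (5,3)@(11, 7): e=[-2,14,-3] → ·
    (4,4)@(9, 9): e=[4,-10,15] → ·
    (5,4)@(11, 9): e=[0,0,9] → ·  [on edge]
  covered (1 px):
    · · · · · ·
    · · · · · ·
    · · · · · ·
    · · · · # ·
    · · · · · ·
    · · · · · ·
T1:
  2·area = 9  (B↔C swapped to make it positive)
  edge (4, 4)→(11, 9): d=(7,5) right/bottom  bias=-1
  edge (11, 9)→(5, 6): d=(-6,-3) top-left  bias=+0
  edge (5, 6)→(4, 4): d=(-1,-2) top-left  bias=+0
    (1,2)@(3, 5): e=[12,0,-3] → ·  [on edge]
    (2,2)@(5, 5): e=[2,6,1] → #
    (3,2)@(7, 5): e=[-8,12,5] → ·
    (2,3)@(5, 7): e=[16,-6,-1] → ·
    (3,3)@(7, 7): e=[6,0,3] → #  [on edge]
    (4,3)@(9, 7): e=[-4,6,7] → ·
    (3,4)@(7, 9): e=[20,-12,1] → ·
    (5,4)@(11, 9): e=[0,0,9] → ·  [on edge]
  covered (2 px):
    · · · · · ·
    · · · · · ·
    · · # · · ·
    · · · # · ·
    · · · · · ·
    · · · · · ·

Result: 3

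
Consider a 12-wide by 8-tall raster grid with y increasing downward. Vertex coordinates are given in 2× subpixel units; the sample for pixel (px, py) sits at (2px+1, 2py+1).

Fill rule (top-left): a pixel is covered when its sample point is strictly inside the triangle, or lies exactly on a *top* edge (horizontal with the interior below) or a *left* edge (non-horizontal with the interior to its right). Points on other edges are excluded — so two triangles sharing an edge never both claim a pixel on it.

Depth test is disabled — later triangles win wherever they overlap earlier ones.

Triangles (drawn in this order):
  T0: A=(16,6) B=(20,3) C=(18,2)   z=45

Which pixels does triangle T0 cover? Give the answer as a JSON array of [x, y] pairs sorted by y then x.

T0:
  2·area = 10  (B↔C swapped to make it positive)
  edge (16, 6)→(18, 2): d=(2,-4) top-left  bias=+0
  edge (18, 2)→(20, 3): d=(2,1) right/bottom  bias=-1
  edge (20, 3)→(16, 6): d=(-4,3) right/bottom  bias=-1
    (9,1)@(19, 3): e=[6,1,3] → X
    (10,1)@(21, 3): e=[14,-1,-3] → .
    (8,2)@(17, 5): e=[2,7,1] → X
    (9,2)@(19, 5): e=[10,5,-5] → .
    (8,3)@(17, 7): e=[6,11,-7] → .
  covered (2 px):
    . . . . . . . . . . . .
    . . . . . . . . . X . .
    . . . . . . . . X . . .
    . . . . . . . . . . . .
    . . . . . . . . . . . .
    . . . . . . . . . . . .
    . . . . . . . . . . . .
    . . . . . . . . . . . .

Final: [[9,1],[8,2]]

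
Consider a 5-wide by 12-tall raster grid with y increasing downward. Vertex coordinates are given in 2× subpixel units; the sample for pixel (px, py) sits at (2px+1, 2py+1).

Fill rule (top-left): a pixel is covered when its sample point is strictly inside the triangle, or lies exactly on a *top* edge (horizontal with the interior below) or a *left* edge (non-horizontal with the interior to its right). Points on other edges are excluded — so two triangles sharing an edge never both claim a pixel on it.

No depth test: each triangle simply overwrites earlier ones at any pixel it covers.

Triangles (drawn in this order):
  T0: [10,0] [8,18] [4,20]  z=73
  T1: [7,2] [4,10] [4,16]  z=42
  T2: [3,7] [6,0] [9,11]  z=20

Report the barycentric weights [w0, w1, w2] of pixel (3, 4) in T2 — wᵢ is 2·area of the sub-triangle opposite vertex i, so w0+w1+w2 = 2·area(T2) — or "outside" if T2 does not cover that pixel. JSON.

T0:
  2·area = 68
  edge (10, 0)→(8, 18): d=(-2,18) right/bottom  bias=-1
  edge (8, 18)→(4, 20): d=(-4,2) right/bottom  bias=-1
  edge (4, 20)→(10, 0): d=(6,-20) top-left  bias=+0
    (4,2)@(9, 5): e=[8,50,10] → █
    (4,3)@(9, 7): e=[4,42,22] → █
    (4,4)@(9, 9): e=[0,34,34] → ·  [on edge]
    (3,5)@(7, 11): e=[32,30,6] → █
    (4,5)@(9, 11): e=[-4,26,46] → ·
    (3,6)@(7, 13): e=[28,22,18] → █
    (4,6)@(9, 13): e=[-8,18,58] → ·
    (3,7)@(7, 15): e=[24,14,30] → █
    (4,7)@(9, 15): e=[-12,10,70] → ·
    (2,8)@(5, 17): e=[56,10,2] → █
    (4,8)@(9, 17): e=[-16,2,82] → ·
    (2,9)@(5, 19): e=[52,2,14] → █
  covered (8 px):
    · · · · ·
    · · · · ·
    · · · · █
    · · · · █
    · · · · ·
    · · · █ ·
    · · · █ ·
    · · · █ ·
    · · █ █ ·
    · · █ · ·
    · · · · ·
    · · · · ·
T1:
  2·area = 18  (B↔C swapped to make it positive)
  edge (7, 2)→(4, 16): d=(-3,14) right/bottom  bias=-1
  edge (4, 16)→(4, 10): d=(0,-6) top-left  bias=+0
  edge (4, 10)→(7, 2): d=(3,-8) top-left  bias=+0
    (2,4)@(5, 9): e=[7,6,5] → █
    (3,4)@(7, 9): e=[-21,18,21] → ·
    (2,5)@(5, 11): e=[1,6,11] → █
    (3,5)@(7, 11): e=[-27,18,27] → ·
    (2,6)@(5, 13): e=[-5,6,17] → ·
  covered (2 px):
    · · · · ·
    · · · · ·
    · · · · ·
    · · · · ·
    · · █ · ·
    · · █ · ·
    · · · · ·
    · · · · ·
    · · · · ·
    · · · · ·
    · · · · ·
    · · · · ·
T2:
  2·area = 54
  edge (3, 7)→(6, 0): d=(3,-7) top-left  bias=+0
  edge (6, 0)→(9, 11): d=(3,11) right/bottom  bias=-1
  edge (9, 11)→(3, 7): d=(-6,-4) top-left  bias=+0
    (2,1)@(5, 3): e=[2,20,32] → █
    (3,1)@(7, 3): e=[16,-2,40] → ·
    (2,2)@(5, 5): e=[8,26,20] → █
    (3,2)@(7, 5): e=[22,4,28] → █
    (4,2)@(9, 5): e=[36,-18,36] → ·
    (1,3)@(3, 7): e=[0,54,0] → █  [on edge]
    (4,3)@(9, 7): e=[42,-12,24] → ·
    (1,4)@(3, 9): e=[6,60,-12] → ·
    (2,4)@(5, 9): e=[20,38,-4] → ·
    (3,4)@(7, 9): e=[34,16,4] → █
    (4,4)@(9, 9): e=[48,-6,12] → ·
    (3,5)@(7, 11): e=[40,22,-8] → ·
    (4,5)@(9, 11): e=[54,0,0] → ·  [on edge]
  covered (7 px):
    · · · · ·
    · · █ · ·
    · · █ █ ·
    · █ █ █ ·
    · · · █ ·
    · · · · ·
    · · · · ·
    · · · · ·
    · · · · ·
    · · · · ·
    · · · · ·
    · · · · ·

Final: [16,4,34]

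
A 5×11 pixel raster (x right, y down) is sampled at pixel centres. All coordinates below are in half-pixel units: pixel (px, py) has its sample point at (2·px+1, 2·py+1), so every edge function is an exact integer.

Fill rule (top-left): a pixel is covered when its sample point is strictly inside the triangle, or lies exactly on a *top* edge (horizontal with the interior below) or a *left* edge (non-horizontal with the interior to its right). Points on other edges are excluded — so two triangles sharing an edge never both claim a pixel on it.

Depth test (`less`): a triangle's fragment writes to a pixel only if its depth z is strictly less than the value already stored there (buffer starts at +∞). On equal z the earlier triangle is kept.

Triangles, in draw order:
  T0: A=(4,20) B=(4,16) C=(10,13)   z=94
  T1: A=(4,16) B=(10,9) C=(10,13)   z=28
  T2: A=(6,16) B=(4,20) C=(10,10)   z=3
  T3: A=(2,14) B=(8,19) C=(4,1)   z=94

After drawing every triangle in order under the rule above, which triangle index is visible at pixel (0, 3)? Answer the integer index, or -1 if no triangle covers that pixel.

T0:
  2·area = 24
  edge (4, 20)→(4, 16): d=(0,-4) top-left  bias=+0
  edge (4, 16)→(10, 13): d=(6,-3) top-left  bias=+0
  edge (10, 13)→(4, 20): d=(-6,7) right/bottom  bias=-1
    (3,7)@(7, 15): e=[12,3,9] → #
    (4,7)@(9, 15): e=[20,9,-5] → ·
    (2,8)@(5, 17): e=[4,9,11] → #
    (3,8)@(7, 17): e=[12,15,-3] → ·
    (2,9)@(5, 19): e=[4,21,-1] → ·
  covered (2 px):
    · · · · ·
    · · · · ·
    · · · · ·
    · · · · ·
    · · · · ·
    · · · · ·
    · · · · ·
    · · · # ·
    · · # · ·
    · · · · ·
    · · · · ·
T1:
  2·area = 24
  edge (4, 16)→(10, 9): d=(6,-7) top-left  bias=+0
  edge (10, 9)→(10, 13): d=(0,4) right/bottom  bias=-1
  edge (10, 13)→(4, 16): d=(-6,3) right/bottom  bias=-1
    (4,5)@(9, 11): e=[5,4,15] → #
    (3,6)@(7, 13): e=[3,12,9] → #
    (2,7)@(5, 15): e=[1,20,3] → #
    (3,7)@(7, 15): e=[15,12,-3] → ·
    (4,7)@(9, 15): e=[29,4,-9] → ·
    (2,8)@(5, 17): e=[13,20,-9] → ·
  covered (4 px):
    · · · · ·
    · · · · ·
    · · · · ·
    · · · · ·
    · · · · ·
    · · · · #
    · · · # #
    · · # · ·
    · · · · ·
    · · · · ·
    · · · · ·
T2:
  2·area = 4  (B↔C swapped to make it positive)
  edge (6, 16)→(10, 10): d=(4,-6) top-left  bias=+0
  edge (10, 10)→(4, 20): d=(-6,10) right/bottom  bias=-1
  edge (4, 20)→(6, 16): d=(2,-4) top-left  bias=+0
    (3,7)@(7, 15): e=[2,0,2] → ·  [on edge]
  covered (0 px):
    · · · · ·
    · · · · ·
    · · · · ·
    · · · · ·
    · · · · ·
    · · · · ·
    · · · · ·
    · · · · ·
    · · · · ·
    · · · · ·
    · · · · ·
T3:
  2·area = 88  (B↔C swapped to make it positive)
  edge (2, 14)→(4, 1): d=(2,-13) top-left  bias=+0
  edge (4, 1)→(8, 19): d=(4,18) right/bottom  bias=-1
  edge (8, 19)→(2, 14): d=(-6,-5) top-left  bias=+0
    (2,3)@(5, 7): e=[25,6,57] → #
    (3,3)@(7, 7): e=[51,-30,67] → ·
    (1,4)@(3, 9): e=[3,50,35] → #
    (3,4)@(7, 9): e=[55,-22,55] → ·
    (1,5)@(3, 11): e=[7,58,23] → #
    (3,5)@(7, 11): e=[59,-14,43] → ·
    (1,6)@(3, 13): e=[11,66,11] → #
    (3,6)@(7, 13): e=[63,-6,31] → ·
    (1,7)@(3, 15): e=[15,74,-1] → ·
    (2,7)@(5, 15): e=[41,38,9] → #
    (3,7)@(7, 15): e=[67,2,19] → #
    (4,7)@(9, 15): e=[93,-34,29] → ·
  covered (10 px):
    · · · · ·
    · · · · ·
    · · · · ·
    · · # · ·
    · # # · ·
    · # # · ·
    · # # · ·
    · · # # ·
    · · · # ·
    · · · · ·
    · · · · ·

Z-buffer (winner per pixel, '.' = empty):
  . . . . .
  . . . . .
  . . . . .
  . . 3 . .
  . 3 3 . .
  . 3 3 . 1
  . 3 3 1 1
  . . 1 0 .
  . . 0 3 .
  . . . . .
  . . . . .

Final: -1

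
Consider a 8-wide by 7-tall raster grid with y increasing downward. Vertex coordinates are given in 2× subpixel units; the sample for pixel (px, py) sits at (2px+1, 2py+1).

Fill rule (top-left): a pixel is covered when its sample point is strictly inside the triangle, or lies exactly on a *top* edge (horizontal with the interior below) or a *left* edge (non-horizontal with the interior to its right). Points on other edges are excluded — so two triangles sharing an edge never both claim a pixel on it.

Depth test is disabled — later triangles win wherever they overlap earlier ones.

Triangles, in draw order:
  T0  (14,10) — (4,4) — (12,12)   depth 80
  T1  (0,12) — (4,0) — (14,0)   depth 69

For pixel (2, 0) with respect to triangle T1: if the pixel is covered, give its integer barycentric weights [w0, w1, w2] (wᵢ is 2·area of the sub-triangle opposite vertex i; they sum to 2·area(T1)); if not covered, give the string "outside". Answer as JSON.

T0:
  2·area = 32  (B↔C swapped to make it positive)
  edge (14, 10)→(12, 12): d=(-2,2) right/bottom  bias=-1
  edge (12, 12)→(4, 4): d=(-8,-8) top-left  bias=+0
  edge (4, 4)→(14, 10): d=(10,6) right/bottom  bias=-1
    (0,0)@(1, 1): e=[44,0,-12] → ·  [on edge]
    (1,1)@(3, 3): e=[36,0,-4] → ·  [on edge]
    (2,2)@(5, 5): e=[28,0,4] → #  [on edge]
    (3,2)@(7, 5): e=[24,16,-8] → ·
    (2,3)@(5, 7): e=[24,-16,24] → ·
    (3,3)@(7, 7): e=[20,0,12] → #  [on edge]
    (4,3)@(9, 7): e=[16,16,0] → ·  [on edge]
    (3,4)@(7, 9): e=[16,-16,32] → ·
    (4,4)@(9, 9): e=[12,0,20] → #  [on edge]
    (5,4)@(11, 9): e=[8,16,8] → #
    (6,4)@(13, 9): e=[4,32,-4] → ·
    (7,4)@(15, 9): e=[0,48,-16] → ·  [on edge]
    (5,5)@(11, 11): e=[4,0,28] → #  [on edge]
    (6,5)@(13, 11): e=[0,16,16] → ·  [on edge]
    (5,6)@(11, 13): e=[0,-16,48] → ·  [on edge]
    (6,6)@(13, 13): e=[-4,0,36] → ·  [on edge]
  covered (5 px):
    · · · · · · · ·
    · · · · · · · ·
    · · # · · · · ·
    · · · # · · · ·
    · · · · # # · ·
    · · · · · # · ·
    · · · · · · · ·
T1:
  2·area = 120
  edge (0, 12)→(4, 0): d=(4,-12) top-left  bias=+0
  edge (4, 0)→(14, 0): d=(10,0) top-left  bias=+0
  edge (14, 0)→(0, 12): d=(-14,12) right/bottom  bias=-1
    (2,0)@(5, 1): e=[16,10,94] → #
    (3,0)@(7, 1): e=[40,10,70] → #
    (4,0)@(9, 1): e=[64,10,46] → #
    (5,0)@(11, 1): e=[88,10,22] → #
    (6,0)@(13, 1): e=[112,10,-2] → ·
    (1,1)@(3, 3): e=[0,30,90] → #  [on edge]
    (5,1)@(11, 3): e=[96,30,-6] → ·
    (1,2)@(3, 5): e=[8,50,62] → #
    (4,2)@(9, 5): e=[80,50,-10] → ·
    (1,3)@(3, 7): e=[16,70,34] → #
    (3,3)@(7, 7): e=[64,70,-14] → ·
    (0,4)@(1, 9): e=[0,90,30] → #  [on edge]
  covered (16 px):
    · · # # # # · ·
    · # # # # · · ·
    · # # # · · · ·
    · # # · · · · ·
    # # · · · · · ·
    # · · · · · · ·
    · · · · · · · ·

Result: [10,94,16]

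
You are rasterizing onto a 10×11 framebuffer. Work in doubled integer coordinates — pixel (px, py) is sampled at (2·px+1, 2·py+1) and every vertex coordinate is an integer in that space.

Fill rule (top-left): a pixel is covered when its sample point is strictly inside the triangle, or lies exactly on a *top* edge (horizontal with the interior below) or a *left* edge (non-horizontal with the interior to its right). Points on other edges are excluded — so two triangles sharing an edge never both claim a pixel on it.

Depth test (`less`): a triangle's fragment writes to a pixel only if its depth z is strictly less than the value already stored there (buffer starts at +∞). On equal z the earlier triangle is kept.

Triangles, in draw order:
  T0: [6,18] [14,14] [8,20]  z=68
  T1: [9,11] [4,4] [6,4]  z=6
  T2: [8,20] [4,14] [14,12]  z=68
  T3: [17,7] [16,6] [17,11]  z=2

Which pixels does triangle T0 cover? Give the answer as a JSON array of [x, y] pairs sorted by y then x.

T0:
  2·area = 24
  edge (6, 18)→(14, 14): d=(8,-4) top-left  bias=+0
  edge (14, 14)→(8, 20): d=(-6,6) right/bottom  bias=-1
  edge (8, 20)→(6, 18): d=(-2,-2) top-left  bias=+0
    (9,4)@(19, 9): e=[-20,0,44] → .  [on edge]
    (8,5)@(17, 11): e=[-12,0,36] → .  [on edge]
    (0,6)@(1, 13): e=[-60,84,0] → .  [on edge]
    (7,6)@(15, 13): e=[-4,0,28] → .  [on edge]
    (1,7)@(3, 15): e=[-36,60,0] → .  [on edge]
    (6,7)@(13, 15): e=[4,0,20] → .  [on edge]
    (2,8)@(5, 17): e=[-12,36,0] → .  [on edge]
    (4,8)@(9, 17): e=[4,12,8] → X
    (5,8)@(11, 17): e=[12,0,12] → .  [on edge]
    (3,9)@(7, 19): e=[12,12,0] → X  [on edge]
    (4,9)@(9, 19): e=[20,0,4] → .  [on edge]
    (3,10)@(7, 21): e=[28,0,-4] → .  [on edge]
    (4,10)@(9, 21): e=[36,-12,0] → .  [on edge]
  covered (2 px):
    . . . . . . . . . .
    . . . . . . . . . .
    . . . . . . . . . .
    . . . . . . . . . .
    . . . . . . . . . .
    . . . . . . . . . .
    . . . . . . . . . .
    . . . . . . . . . .
    . . . . X . . . . .
    . . . X . . . . . .
    . . . . . . . . . .
T1:
  2·area = 14
  edge (9, 11)→(4, 4): d=(-5,-7) top-left  bias=+0
  edge (4, 4)→(6, 4): d=(2,0) top-left  bias=+0
  edge (6, 4)→(9, 11): d=(3,7) right/bottom  bias=-1
    (2,2)@(5, 5): e=[2,2,10] → X
    (3,2)@(7, 5): e=[16,2,-4] → .
    (2,3)@(5, 7): e=[-8,6,16] → .
    (3,3)@(7, 7): e=[6,6,2] → X
    (4,3)@(9, 7): e=[20,6,-12] → .
    (3,4)@(7, 9): e=[-4,10,8] → .
    (4,5)@(9, 11): e=[0,14,0] → .  [on edge]
  covered (2 px):
    . . . . . . . . . .
    . . . . . . . . . .
    . . X . . . . . . .
    . . . X . . . . . .
    . . . . . . . . . .
    . . . . . . . . . .
    . . . . . . . . . .
    . . . . . . . . . .
    . . . . . . . . . .
    . . . . . . . . . .
    . . . . . . . . . .
T2:
  2·area = 68
  edge (8, 20)→(4, 14): d=(-4,-6) top-left  bias=+0
  edge (4, 14)→(14, 12): d=(10,-2) top-left  bias=+0
  edge (14, 12)→(8, 20): d=(-6,8) right/bottom  bias=-1
    (9,5)@(19, 11): e=[102,0,-34] → .  [on edge]
    (4,6)@(9, 13): e=[34,0,34] → X  [on edge]
    (5,6)@(11, 13): e=[46,4,18] → X
    (6,6)@(13, 13): e=[58,8,2] → X
    (7,6)@(15, 13): e=[70,12,-14] → .
    (2,7)@(5, 15): e=[2,12,54] → X
    (3,7)@(7, 15): e=[14,16,38] → X
    (6,7)@(13, 15): e=[50,28,-10] → .
    (2,8)@(5, 17): e=[-6,32,42] → .
    (3,8)@(7, 17): e=[6,36,26] → X
    (5,8)@(11, 17): e=[30,44,-6] → .
    (3,9)@(7, 19): e=[-2,56,14] → .
  covered (9 px):
    . . . . . . . . . .
    . . . . . . . . . .
    . . . . . . . . . .
    . . . . . . . . . .
    . . . . . . . . . .
    . . . . . . . . . .
    . . . . X X X . . .
    . . X X X X . . . .
    . . . X X . . . . .
    . . . . . . . . . .
    . . . . . . . . . .
T3:
  2·area = 4  (B↔C swapped to make it positive)
  edge (17, 7)→(17, 11): d=(0,4) right/bottom  bias=-1
  edge (17, 11)→(16, 6): d=(-1,-5) top-left  bias=+0
  edge (16, 6)→(17, 7): d=(1,1) right/bottom  bias=-1
    (5,0)@(11, 1): e=[24,-20,0] → .  [on edge]
    (7,0)@(15, 1): e=[8,0,-4] → .  [on edge]
    (8,0)@(17, 1): e=[0,10,-6] → .  [on edge]
    (6,1)@(13, 3): e=[16,-12,0] → .  [on edge]
    (8,1)@(17, 3): e=[0,8,-4] → .  [on edge]
    (7,2)@(15, 5): e=[8,-4,0] → .  [on edge]
    (8,2)@(17, 5): e=[0,6,-2] → .  [on edge]
    (8,3)@(17, 7): e=[0,4,0] → .  [on edge]
    (8,4)@(17, 9): e=[0,2,2] → .  [on edge]
    (9,4)@(19, 9): e=[-8,12,0] → .  [on edge]
    (8,5)@(17, 11): e=[0,0,4] → .  [on edge]
    (8,6)@(17, 13): e=[0,-2,6] → .  [on edge]
    (8,7)@(17, 15): e=[0,-4,8] → .  [on edge]
    (8,8)@(17, 17): e=[0,-6,10] → .  [on edge]
    (8,9)@(17, 19): e=[0,-8,12] → .  [on edge]
    (8,10)@(17, 21): e=[0,-10,14] → .  [on edge]
    (9,10)@(19, 21): e=[-8,0,12] → .  [on edge]
  covered (0 px):
    . . . . . . . . . .
    . . . . . . . . . .
    . . . . . . . . . .
    . . . . . . . . . .
    . . . . . . . . . .
    . . . . . . . . . .
    . . . . . . . . . .
    . . . . . . . . . .
    . . . . . . . . . .
    . . . . . . . . . .
    . . . . . . . . . .

Result: [[4,8],[3,9]]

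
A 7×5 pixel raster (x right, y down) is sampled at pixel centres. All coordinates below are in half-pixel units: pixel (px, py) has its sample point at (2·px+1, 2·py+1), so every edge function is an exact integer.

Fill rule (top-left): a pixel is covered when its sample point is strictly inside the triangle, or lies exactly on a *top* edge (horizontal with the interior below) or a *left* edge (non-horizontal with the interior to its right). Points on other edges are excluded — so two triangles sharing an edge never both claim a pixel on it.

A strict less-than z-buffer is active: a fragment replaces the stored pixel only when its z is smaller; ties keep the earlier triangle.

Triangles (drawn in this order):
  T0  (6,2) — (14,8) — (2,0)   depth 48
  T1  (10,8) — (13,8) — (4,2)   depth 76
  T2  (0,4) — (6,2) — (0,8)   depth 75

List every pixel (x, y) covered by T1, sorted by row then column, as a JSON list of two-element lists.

T0:
  2·area = 8
  edge (6, 2)→(14, 8): d=(8,6) right/bottom  bias=-1
  edge (14, 8)→(2, 0): d=(-12,-8) top-left  bias=+0
  edge (2, 0)→(6, 2): d=(4,2) right/bottom  bias=-1
    (3,1)@(7, 3): e=[2,4,2] → #
    (4,1)@(9, 3): e=[-10,20,-2] → ·
    (3,2)@(7, 5): e=[18,-20,10] → ·
  covered (1 px):
    · · · · · · ·
    · · · # · · ·
    · · · · · · ·
    · · · · · · ·
    · · · · · · ·
T1:
  2·area = 18  (B↔C swapped to make it positive)
  edge (10, 8)→(4, 2): d=(-6,-6) top-left  bias=+0
  edge (4, 2)→(13, 8): d=(9,6) right/bottom  bias=-1
  edge (13, 8)→(10, 8): d=(-3,0) right/bottom  bias=-1
    (1,0)@(3, 1): e=[0,-3,21] → ·  [on edge]
    (2,1)@(5, 3): e=[0,3,15] → #  [on edge]
    (3,1)@(7, 3): e=[12,-9,15] → ·
    (2,2)@(5, 5): e=[-12,21,9] → ·
    (3,2)@(7, 5): e=[0,9,9] → #  [on edge]
    (4,2)@(9, 5): e=[12,-3,9] → ·
    (3,3)@(7, 7): e=[-12,27,3] → ·
    (4,3)@(9, 7): e=[0,15,3] → #  [on edge]
    (5,3)@(11, 7): e=[12,3,3] → #
    (6,3)@(13, 7): e=[24,-9,3] → ·
    (4,4)@(9, 9): e=[-12,33,-3] → ·
    (5,4)@(11, 9): e=[0,21,-3] → ·  [on edge]
  covered (4 px):
    · · · · · · ·
    · · # · · · ·
    · · · # · · ·
    · · · · # # ·
    · · · · · · ·
T2:
  2·area = 24
  edge (0, 4)→(6, 2): d=(6,-2) top-left  bias=+0
  edge (6, 2)→(0, 8): d=(-6,6) right/bottom  bias=-1
  edge (0, 8)→(0, 4): d=(0,-4) top-left  bias=+0
    (3,0)@(7, 1): e=[-4,0,28] → ·  [on edge]
    (4,0)@(9, 1): e=[0,-12,36] → ·  [on edge]
    (1,1)@(3, 3): e=[0,12,12] → #  [on edge]
    (2,1)@(5, 3): e=[4,0,20] → ·  [on edge]
    (0,2)@(1, 5): e=[8,12,4] → #
    (1,2)@(3, 5): e=[12,0,12] → ·  [on edge]
    (0,3)@(1, 7): e=[20,0,4] → ·  [on edge]
  covered (2 px):
    · · · · · · ·
    · # · · · · ·
    # · · · · · ·
    · · · · · · ·
    · · · · · · ·

Final: [[2,1],[3,2],[4,3],[5,3]]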